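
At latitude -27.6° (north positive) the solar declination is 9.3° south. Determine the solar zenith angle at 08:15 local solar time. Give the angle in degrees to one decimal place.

Hour angle H = 15° × (8.25 − 12) = -56.25°.
cos θ_z = sin(-27.6°) sin(-9.3°) + cos(-27.6°) cos(-9.3°) cos(-56.25°) = 0.0749 + 0.4859 = 0.5608.
θ_z = arccos(0.5608) = 55.89°.

55.9°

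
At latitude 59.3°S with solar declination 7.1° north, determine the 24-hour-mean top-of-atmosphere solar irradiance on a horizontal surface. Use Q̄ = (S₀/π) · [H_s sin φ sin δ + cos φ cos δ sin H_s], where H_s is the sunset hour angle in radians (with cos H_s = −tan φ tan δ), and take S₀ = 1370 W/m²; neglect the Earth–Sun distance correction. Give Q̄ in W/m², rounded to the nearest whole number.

153 W/m²

−tan φ tan δ = −(-1.6842)(0.1246) = 0.2099; H_s = arccos(0.2099) = 77.88°. In radians, H_s = 1.3593.
H_s sin φ sin δ = 1.3593 × -0.8599 × 0.1236 = -0.1445.
cos φ cos δ sin H_s = 0.5105 × 0.9923 × 0.9777 = 0.4953.
Q̄ = (1370/π) × (-0.1445 + 0.4953) = 436.08 × 0.3508 = 152.98 W/m².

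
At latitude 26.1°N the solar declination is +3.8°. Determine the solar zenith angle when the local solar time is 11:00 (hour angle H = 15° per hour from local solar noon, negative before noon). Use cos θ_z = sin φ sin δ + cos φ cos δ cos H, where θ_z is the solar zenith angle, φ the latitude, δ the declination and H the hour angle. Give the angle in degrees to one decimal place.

26.5°

Hour angle H = 15° × (11 − 12) = -15.00°.
cos θ_z = sin(26.1°) sin(3.8°) + cos(26.1°) cos(3.8°) cos(-15.00°) = 0.0292 + 0.8655 = 0.8947.
θ_z = arccos(0.8947) = 26.53°.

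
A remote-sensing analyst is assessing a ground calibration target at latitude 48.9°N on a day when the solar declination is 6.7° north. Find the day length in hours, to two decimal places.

The sunset hour angle satisfies cos H_s = −tan φ tan δ = -0.1347, giving H_s = 97.74°.
Day length = 2 H_s / 15° h⁻¹ = 195.48° / 15 = 13.032 h.

13.03 hours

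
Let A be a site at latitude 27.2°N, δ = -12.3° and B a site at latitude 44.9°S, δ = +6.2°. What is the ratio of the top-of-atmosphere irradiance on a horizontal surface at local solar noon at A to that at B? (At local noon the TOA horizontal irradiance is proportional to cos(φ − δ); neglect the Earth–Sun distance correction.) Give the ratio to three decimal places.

1.229

A: cos θ_z = cos(27.2° − (-12.3°)) = 0.7716.
B: cos θ_z = cos(-44.9° − (6.2°)) = 0.6280.
Ratio A/B = 0.7716 / 0.6280 = 1.2287.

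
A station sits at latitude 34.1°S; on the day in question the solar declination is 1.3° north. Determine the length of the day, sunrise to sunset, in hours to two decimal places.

11.88 hours

cos H_s = −tan(-34.1°) · tan(1.3°) = 0.0154, so H_s = arccos(0.0154) = 89.12°.
Day length = 2 H_s / 15° h⁻¹ = 178.24° / 15 = 11.883 h.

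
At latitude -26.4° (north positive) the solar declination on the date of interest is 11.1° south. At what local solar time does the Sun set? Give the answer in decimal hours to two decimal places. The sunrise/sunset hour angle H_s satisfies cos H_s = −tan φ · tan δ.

The sunset hour angle satisfies cos H_s = −tan φ tan δ = -0.0974, giving H_s = 95.59°.
Sunset is at 12 + H_s/15 = 12 + 6.373 = 18.373 h local solar time.

18.37 h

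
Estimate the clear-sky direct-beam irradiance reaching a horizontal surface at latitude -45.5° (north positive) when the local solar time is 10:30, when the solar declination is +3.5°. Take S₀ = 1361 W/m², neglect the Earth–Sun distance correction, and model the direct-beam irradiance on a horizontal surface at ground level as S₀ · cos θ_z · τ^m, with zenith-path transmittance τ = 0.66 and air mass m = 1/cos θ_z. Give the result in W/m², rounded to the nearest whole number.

Hour angle H = 15° × (10.5 − 12) = -22.50°.
cos θ_z = sin φ sin δ + cos φ cos δ cos H = (-0.7133)(0.0610) + (0.7009)(0.9981)(0.9239) = 0.6028.
Air mass m = 1/cos θ_z = 1/0.6028 = 1.659; τ^m = 0.66^1.659 = 0.5019.
Surface direct beam = 1361 × 0.6028 × 0.5019 = 411.76 W/m².

412 W/m²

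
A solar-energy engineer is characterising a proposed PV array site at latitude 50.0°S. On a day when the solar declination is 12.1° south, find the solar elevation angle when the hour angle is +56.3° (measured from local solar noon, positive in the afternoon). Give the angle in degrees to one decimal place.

30.6°

cos θ_z = sin(-50.0°) sin(-12.1°) + cos(-50.0°) cos(-12.1°) cos(56.30°) = 0.1606 + 0.3487 = 0.5093.
θ_z = arccos(0.5093) = 59.38°, so the elevation is 90° − 59.38° = 30.62°.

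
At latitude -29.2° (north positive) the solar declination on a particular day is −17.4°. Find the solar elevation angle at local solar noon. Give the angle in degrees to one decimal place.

At local solar noon the hour angle is zero, so the elevation is 90° − |φ − δ| = 90° − |-29.2° − (-17.4°)| = 90° − 11.8° = 78.2°.

78.2°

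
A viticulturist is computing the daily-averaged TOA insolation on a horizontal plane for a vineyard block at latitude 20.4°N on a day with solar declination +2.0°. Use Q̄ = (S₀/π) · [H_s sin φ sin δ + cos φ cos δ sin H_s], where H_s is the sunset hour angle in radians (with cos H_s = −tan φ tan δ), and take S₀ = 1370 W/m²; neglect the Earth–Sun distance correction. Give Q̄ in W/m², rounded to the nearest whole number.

The sunset hour angle satisfies cos H_s = −tan φ tan δ = -0.0130, giving H_s = 90.74°. In radians, H_s = 1.5837.
H_s sin φ sin δ = 1.5837 × 0.3486 × 0.0349 = 0.0193.
cos φ cos δ sin H_s = 0.9373 × 0.9994 × 0.9999 = 0.9366.
Q̄ = (1370/π) × (0.0193 + 0.9366) = 436.08 × 0.9559 = 416.85 W/m².

417 W/m²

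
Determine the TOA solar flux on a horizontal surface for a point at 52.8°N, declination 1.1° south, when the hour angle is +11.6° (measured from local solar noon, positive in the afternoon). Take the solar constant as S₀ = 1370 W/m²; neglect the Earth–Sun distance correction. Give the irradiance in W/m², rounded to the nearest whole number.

With φ = 52.8°, δ = -1.1°, H = 11.60°: sin φ sin δ = -0.0153, cos φ cos δ cos H = 0.5921, so cos θ_z = 0.5768.
Top-of-atmosphere irradiance = S₀ cos θ_z = 1370 × 0.5768 = 790.22 W/m².

790 W/m²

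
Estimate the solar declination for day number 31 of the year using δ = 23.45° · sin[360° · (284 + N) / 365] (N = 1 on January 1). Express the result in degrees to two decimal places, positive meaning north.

360 × (284 + 31) / 365 = 310.685°; sin(310.685°) = -0.7583.
δ = 23.45 × -0.7583 = -17.782° ≈ -17.78°.

-17.78°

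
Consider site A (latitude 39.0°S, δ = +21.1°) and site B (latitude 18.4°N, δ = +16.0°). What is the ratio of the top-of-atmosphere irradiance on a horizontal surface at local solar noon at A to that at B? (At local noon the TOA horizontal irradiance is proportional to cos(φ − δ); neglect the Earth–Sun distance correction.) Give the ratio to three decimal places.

0.499

A: cos θ_z = cos(-39.0° − (21.1°)) = 0.4985.
B: cos θ_z = cos(18.4° − (16.0°)) = 0.9991.
Ratio A/B = 0.4985 / 0.9991 = 0.4989.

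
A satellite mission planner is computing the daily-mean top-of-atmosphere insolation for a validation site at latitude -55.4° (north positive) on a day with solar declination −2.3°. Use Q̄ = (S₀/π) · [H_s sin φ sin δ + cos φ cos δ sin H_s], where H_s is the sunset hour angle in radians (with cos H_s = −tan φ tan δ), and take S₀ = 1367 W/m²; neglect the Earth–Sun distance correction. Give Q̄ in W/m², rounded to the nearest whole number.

−tan φ tan δ = −(-1.4496)(-0.0402) = -0.0583; H_s = arccos(-0.0583) = 93.34°. In radians, H_s = 1.6291.
H_s sin φ sin δ = 1.6291 × -0.8231 × -0.0401 = 0.0538.
cos φ cos δ sin H_s = 0.5678 × 0.9992 × 0.9983 = 0.5664.
Q̄ = (1367/π) × (0.0538 + 0.5664) = 435.13 × 0.6202 = 269.87 W/m².

270 W/m²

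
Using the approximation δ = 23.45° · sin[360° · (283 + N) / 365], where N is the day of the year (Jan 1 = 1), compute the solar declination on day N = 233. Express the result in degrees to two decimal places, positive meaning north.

+12.10°

360 × (283 + 233) / 365 = 508.932°; sin(508.932°) = 0.5161.
δ = 23.45 × 0.5161 = 12.103° ≈ +12.10°.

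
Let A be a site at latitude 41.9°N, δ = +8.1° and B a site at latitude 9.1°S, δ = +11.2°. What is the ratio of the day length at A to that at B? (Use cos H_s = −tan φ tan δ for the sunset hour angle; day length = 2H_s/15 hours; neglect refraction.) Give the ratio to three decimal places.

1.104

A: H_s = arccos(−tan 41.9° · tan 8.1°) = 97.34°, so 2H_s/15 = 12.9787 h.
B: H_s = arccos(−tan -9.1° · tan 11.2°) = 88.18°, so 2H_s/15 = 11.7573 h.
Ratio A/B = 12.9787 / 11.7573 = 1.1039.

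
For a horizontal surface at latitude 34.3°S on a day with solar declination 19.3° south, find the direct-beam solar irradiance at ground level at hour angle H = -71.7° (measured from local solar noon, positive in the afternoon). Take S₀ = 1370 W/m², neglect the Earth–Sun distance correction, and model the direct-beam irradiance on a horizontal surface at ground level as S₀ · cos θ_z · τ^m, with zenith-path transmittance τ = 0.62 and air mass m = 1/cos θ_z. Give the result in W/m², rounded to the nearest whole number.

195 W/m²

cos θ_z = sin(-34.3°) sin(-19.3°) + cos(-34.3°) cos(-19.3°) cos(-71.70°) = 0.1863 + 0.2448 = 0.4311.
Air mass m = 1/cos θ_z = 1/0.4311 = 2.320; τ^m = 0.62^2.320 = 0.3299.
Surface direct beam = 1370 × 0.4311 × 0.3299 = 194.84 W/m².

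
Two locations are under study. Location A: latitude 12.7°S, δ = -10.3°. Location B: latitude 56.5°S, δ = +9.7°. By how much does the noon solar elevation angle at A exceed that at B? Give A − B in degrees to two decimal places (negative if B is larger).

A: 90° − |-12.7 − (-10.3)| = 87.60°.
B: 90° − |-56.5 − (9.7)| = 23.80°.
A − B = 87.60 − 23.80 = 63.80°.

+63.80°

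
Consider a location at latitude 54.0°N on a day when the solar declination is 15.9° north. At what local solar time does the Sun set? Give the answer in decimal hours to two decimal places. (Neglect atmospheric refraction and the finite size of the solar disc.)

19.54 h

The sunset hour angle satisfies cos H_s = −tan φ tan δ = -0.3921, giving H_s = 113.09°.
Sunset is at 12 + H_s/15 = 12 + 7.539 = 19.539 h local solar time.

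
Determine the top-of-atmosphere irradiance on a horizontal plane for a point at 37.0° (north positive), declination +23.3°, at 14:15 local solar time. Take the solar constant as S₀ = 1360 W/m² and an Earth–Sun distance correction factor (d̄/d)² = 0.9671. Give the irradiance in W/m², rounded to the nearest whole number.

1115 W/m²

Hour angle H = 15° × (14.25 − 12) = 33.75°.
cos θ_z = sin φ sin δ + cos φ cos δ cos H = (0.6018)(0.3955) + (0.7986)(0.9184)(0.8315) = 0.8479.
Top-of-atmosphere irradiance = S₀ (d̄/d)² cos θ_z = 1360 × 0.9671 × 0.8479 = 1115.21 W/m².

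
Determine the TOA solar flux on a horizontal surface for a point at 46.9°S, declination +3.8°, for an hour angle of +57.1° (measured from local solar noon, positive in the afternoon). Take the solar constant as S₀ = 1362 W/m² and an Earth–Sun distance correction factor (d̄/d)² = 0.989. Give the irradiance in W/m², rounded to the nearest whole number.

With φ = -46.9°, δ = 3.8°, H = 57.10°: sin φ sin δ = -0.0484, cos φ cos δ cos H = 0.3703, so cos θ_z = 0.3219.
Top-of-atmosphere irradiance = S₀ (d̄/d)² cos θ_z = 1362 × 0.989 × 0.3219 = 433.61 W/m².

434 W/m²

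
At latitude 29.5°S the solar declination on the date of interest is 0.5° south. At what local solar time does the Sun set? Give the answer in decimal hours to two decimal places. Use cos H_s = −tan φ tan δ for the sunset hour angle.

18.02 h

cos H_s = −tan(-29.5°) · tan(-0.5°) = -0.0049, so H_s = arccos(-0.0049) = 90.28°.
Sunset is at 12 + H_s/15 = 12 + 6.019 = 18.019 h local solar time.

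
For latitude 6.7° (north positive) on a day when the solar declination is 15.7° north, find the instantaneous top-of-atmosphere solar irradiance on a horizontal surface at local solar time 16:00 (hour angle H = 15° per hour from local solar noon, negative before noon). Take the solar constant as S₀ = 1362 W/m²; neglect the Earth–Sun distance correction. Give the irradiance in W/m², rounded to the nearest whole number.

Hour angle H = 15° × (16 − 12) = 60.00°.
cos θ_z = sin(6.7°) sin(15.7°) + cos(6.7°) cos(15.7°) cos(60.00°) = 0.0316 + 0.4781 = 0.5097.
Top-of-atmosphere irradiance = S₀ cos θ_z = 1362 × 0.5097 = 694.21 W/m².

694 W/m²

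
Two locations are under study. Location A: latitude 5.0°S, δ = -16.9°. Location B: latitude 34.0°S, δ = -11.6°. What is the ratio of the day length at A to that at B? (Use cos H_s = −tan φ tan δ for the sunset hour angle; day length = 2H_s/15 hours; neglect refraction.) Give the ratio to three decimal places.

0.934

A: H_s = arccos(−tan -5.0° · tan -16.9°) = 91.52°, so 2H_s/15 = 12.2027 h.
B: H_s = arccos(−tan -34.0° · tan -11.6°) = 97.96°, so 2H_s/15 = 13.0613 h.
Ratio A/B = 12.2027 / 13.0613 = 0.9343.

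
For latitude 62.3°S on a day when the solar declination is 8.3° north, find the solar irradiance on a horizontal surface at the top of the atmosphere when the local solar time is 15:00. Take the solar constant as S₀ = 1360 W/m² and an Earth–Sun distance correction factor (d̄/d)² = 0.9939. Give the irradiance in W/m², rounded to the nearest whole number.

267 W/m²

Hour angle H = 15° × (15 − 12) = 45.00°.
cos θ_z = sin φ sin δ + cos φ cos δ cos H = (-0.8854)(0.1444) + (0.4648)(0.9895)(0.7071) = 0.1974.
Top-of-atmosphere irradiance = S₀ (d̄/d)² cos θ_z = 1360 × 0.9939 × 0.1974 = 266.83 W/m².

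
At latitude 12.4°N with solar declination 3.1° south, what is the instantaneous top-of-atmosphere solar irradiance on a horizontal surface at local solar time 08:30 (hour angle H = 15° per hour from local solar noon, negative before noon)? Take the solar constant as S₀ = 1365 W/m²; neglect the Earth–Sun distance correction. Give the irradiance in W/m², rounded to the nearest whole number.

795 W/m²

Hour angle H = 15° × (8.5 − 12) = -52.50°.
cos θ_z = sin(12.4°) sin(-3.1°) + cos(12.4°) cos(-3.1°) cos(-52.50°) = -0.0116 + 0.5937 = 0.5821.
Top-of-atmosphere irradiance = S₀ cos θ_z = 1365 × 0.5821 = 794.57 W/m².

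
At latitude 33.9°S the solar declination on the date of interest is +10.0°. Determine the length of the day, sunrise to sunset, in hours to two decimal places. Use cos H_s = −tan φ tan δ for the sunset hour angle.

11.09 hours

cos H_s = −tan(-33.9°) · tan(10.0°) = 0.1185, so H_s = arccos(0.1185) = 83.19°.
Day length = 2 H_s / 15° h⁻¹ = 166.38° / 15 = 11.092 h.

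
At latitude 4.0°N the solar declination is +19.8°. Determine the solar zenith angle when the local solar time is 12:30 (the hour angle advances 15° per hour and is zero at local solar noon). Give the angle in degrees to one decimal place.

17.4°

Hour angle H = 15° × (12.5 − 12) = 7.50°.
cos θ_z = sin(4.0°) sin(19.8°) + cos(4.0°) cos(19.8°) cos(7.50°) = 0.0236 + 0.9306 = 0.9542.
θ_z = arccos(0.9542) = 17.41°.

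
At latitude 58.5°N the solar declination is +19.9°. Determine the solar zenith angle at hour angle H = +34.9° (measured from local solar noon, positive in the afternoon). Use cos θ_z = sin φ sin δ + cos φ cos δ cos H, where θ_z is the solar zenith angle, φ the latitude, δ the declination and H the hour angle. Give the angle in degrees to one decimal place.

46.1°

cos θ_z = sin(58.5°) sin(19.9°) + cos(58.5°) cos(19.9°) cos(34.90°) = 0.2902 + 0.4029 = 0.6931.
θ_z = arccos(0.6931) = 46.12°.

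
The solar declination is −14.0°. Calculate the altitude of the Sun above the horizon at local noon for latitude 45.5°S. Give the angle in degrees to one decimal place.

58.5°

At local solar noon the hour angle is zero, so the elevation is 90° − |φ − δ| = 90° − |-45.5° − (-14.0°)| = 90° − 31.5° = 58.5°.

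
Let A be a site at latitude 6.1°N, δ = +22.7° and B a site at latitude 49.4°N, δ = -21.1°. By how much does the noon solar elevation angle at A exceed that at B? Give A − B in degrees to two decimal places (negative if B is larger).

+53.90°

A: 90° − |6.1 − (22.7)| = 73.40°.
B: 90° − |49.4 − (-21.1)| = 19.50°.
A − B = 73.40 − 19.50 = 53.90°.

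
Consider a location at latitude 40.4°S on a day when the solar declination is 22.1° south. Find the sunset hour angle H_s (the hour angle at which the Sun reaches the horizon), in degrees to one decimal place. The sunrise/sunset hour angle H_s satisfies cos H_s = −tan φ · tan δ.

110.2°

−tan φ tan δ = −(-0.8511)(-0.4061) = -0.3456; H_s = arccos(-0.3456) = 110.22°.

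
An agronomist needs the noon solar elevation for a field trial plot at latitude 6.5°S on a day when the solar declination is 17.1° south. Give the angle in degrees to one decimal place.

At local solar noon the hour angle is zero, so the elevation is 90° − |φ − δ| = 90° − |-6.5° − (-17.1°)| = 90° − 10.6° = 79.4°.

79.4°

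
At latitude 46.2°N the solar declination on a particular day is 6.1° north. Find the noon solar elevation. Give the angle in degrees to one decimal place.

At local solar noon the hour angle is zero, so the elevation is 90° − |φ − δ| = 90° − |46.2° − (6.1°)| = 90° − 40.1° = 49.9°.

49.9°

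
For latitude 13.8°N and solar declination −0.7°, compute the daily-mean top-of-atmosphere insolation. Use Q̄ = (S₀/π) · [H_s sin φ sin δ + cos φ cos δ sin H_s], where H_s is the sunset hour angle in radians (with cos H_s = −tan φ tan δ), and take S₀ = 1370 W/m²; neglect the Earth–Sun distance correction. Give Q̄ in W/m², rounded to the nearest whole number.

The sunset hour angle satisfies cos H_s = −tan φ tan δ = 0.0030, giving H_s = 89.83°. In radians, H_s = 1.5678.
H_s sin φ sin δ = 1.5678 × 0.2385 × -0.0122 = -0.0046.
cos φ cos δ sin H_s = 0.9711 × 0.9999 × 1.0000 = 0.9710.
Q̄ = (1370/π) × (-0.0046 + 0.9710) = 436.08 × 0.9664 = 421.43 W/m².

421 W/m²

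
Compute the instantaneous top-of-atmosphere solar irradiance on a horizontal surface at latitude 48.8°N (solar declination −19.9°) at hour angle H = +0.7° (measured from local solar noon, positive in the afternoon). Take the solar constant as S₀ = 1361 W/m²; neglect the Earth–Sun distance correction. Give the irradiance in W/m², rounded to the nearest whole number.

With φ = 48.8°, δ = -19.9°, H = 0.70°: sin φ sin δ = -0.2561, cos φ cos δ cos H = 0.6193, so cos θ_z = 0.3632.
Top-of-atmosphere irradiance = S₀ cos θ_z = 1361 × 0.3632 = 494.32 W/m².

494 W/m²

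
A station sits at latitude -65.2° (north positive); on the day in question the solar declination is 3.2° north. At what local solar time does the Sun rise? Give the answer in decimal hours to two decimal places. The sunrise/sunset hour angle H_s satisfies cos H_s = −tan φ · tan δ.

The sunset hour angle satisfies cos H_s = −tan φ tan δ = 0.1210, giving H_s = 83.05°.
Sunrise is at 12 − H_s/15 = 12 − 5.537 = 6.463 h local solar time.

6.46 h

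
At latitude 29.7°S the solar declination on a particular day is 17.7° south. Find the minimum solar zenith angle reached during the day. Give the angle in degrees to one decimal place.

At local solar noon the hour angle is zero, so the zenith angle is |φ − δ| = |-29.7° − (-17.7°)| = 12.0°.

12.0°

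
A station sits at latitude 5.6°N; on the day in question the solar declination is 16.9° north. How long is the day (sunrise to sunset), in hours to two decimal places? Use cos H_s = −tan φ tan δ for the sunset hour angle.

cos H_s = −tan(5.6°) · tan(16.9°) = -0.0298, so H_s = arccos(-0.0298) = 91.71°.
Day length = 2 H_s / 15° h⁻¹ = 183.42° / 15 = 12.228 h.

12.23 hours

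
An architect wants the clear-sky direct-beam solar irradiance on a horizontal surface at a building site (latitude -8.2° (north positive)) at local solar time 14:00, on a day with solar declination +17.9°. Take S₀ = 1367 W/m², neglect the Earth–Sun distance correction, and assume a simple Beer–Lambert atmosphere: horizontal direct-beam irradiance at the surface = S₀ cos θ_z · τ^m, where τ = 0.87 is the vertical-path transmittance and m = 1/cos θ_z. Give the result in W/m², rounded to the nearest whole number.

881 W/m²

Hour angle H = 15° × (14 − 12) = 30.00°.
cos θ_z = sin(-8.2°) sin(17.9°) + cos(-8.2°) cos(17.9°) cos(30.00°) = -0.0438 + 0.8157 = 0.7719.
Air mass m = 1/cos θ_z = 1/0.7719 = 1.296; τ^m = 0.87^1.296 = 0.8349.
Surface direct beam = 1367 × 0.7719 × 0.8349 = 880.98 W/m².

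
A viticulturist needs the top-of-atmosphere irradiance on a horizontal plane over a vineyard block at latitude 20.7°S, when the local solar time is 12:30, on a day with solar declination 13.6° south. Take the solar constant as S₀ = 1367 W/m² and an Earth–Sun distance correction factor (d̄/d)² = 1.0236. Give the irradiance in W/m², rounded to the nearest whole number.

Hour angle H = 15° × (12.5 − 12) = 7.50°.
cos θ_z = sin φ sin δ + cos φ cos δ cos H = (-0.3535)(-0.2351) + (0.9354)(0.9720)(0.9914) = 0.9845.
Top-of-atmosphere irradiance = S₀ (d̄/d)² cos θ_z = 1367 × 1.0236 × 0.9845 = 1377.57 W/m².

1378 W/m²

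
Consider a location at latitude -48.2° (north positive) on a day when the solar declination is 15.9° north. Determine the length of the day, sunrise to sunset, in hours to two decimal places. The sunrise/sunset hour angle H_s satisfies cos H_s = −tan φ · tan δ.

9.52 hours

The sunset hour angle satisfies cos H_s = −tan φ tan δ = 0.3186, giving H_s = 71.42°.
Day length = 2 H_s / 15° h⁻¹ = 142.84° / 15 = 9.523 h.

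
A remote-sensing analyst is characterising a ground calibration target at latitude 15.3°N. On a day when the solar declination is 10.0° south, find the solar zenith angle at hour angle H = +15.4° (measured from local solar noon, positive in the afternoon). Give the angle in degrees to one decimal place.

With φ = 15.3°, δ = -10.0°, H = 15.40°: sin φ sin δ = -0.0458, cos φ cos δ cos H = 0.9158, so cos θ_z = 0.8700.
θ_z = arccos(0.8700) = 29.54°.

29.5°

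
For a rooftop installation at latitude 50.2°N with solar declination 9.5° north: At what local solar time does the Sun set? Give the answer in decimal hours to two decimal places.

−tan φ tan δ = −(1.2002)(0.1673) = -0.2008; H_s = arccos(-0.2008) = 101.58°.
Sunset is at 12 + H_s/15 = 12 + 6.772 = 18.772 h local solar time.

18.77 h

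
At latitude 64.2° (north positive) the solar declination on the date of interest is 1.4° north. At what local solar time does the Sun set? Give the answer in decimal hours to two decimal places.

18.19 h

The sunset hour angle satisfies cos H_s = −tan φ tan δ = -0.0506, giving H_s = 92.90°.
Sunset is at 12 + H_s/15 = 12 + 6.193 = 18.193 h local solar time.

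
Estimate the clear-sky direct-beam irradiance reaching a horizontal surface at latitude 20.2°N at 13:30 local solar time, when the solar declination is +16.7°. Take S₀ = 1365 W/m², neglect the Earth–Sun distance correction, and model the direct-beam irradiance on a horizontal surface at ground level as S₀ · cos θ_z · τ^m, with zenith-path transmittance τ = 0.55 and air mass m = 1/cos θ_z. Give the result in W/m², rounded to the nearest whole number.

667 W/m²

Hour angle H = 15° × (13.5 − 12) = 22.50°.
cos θ_z = sin(20.2°) sin(16.7°) + cos(20.2°) cos(16.7°) cos(22.50°) = 0.0992 + 0.8305 = 0.9297.
Air mass m = 1/cos θ_z = 1/0.9297 = 1.076; τ^m = 0.55^1.076 = 0.5256.
Surface direct beam = 1365 × 0.9297 × 0.5256 = 667.01 W/m².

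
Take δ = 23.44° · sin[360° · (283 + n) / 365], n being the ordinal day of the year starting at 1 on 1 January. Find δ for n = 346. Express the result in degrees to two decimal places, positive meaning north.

360 × (283 + 346) / 365 = 620.384°; sin(620.384°) = -0.9859.
δ = 23.44 × -0.9859 = -23.109° ≈ -23.11°.

-23.11°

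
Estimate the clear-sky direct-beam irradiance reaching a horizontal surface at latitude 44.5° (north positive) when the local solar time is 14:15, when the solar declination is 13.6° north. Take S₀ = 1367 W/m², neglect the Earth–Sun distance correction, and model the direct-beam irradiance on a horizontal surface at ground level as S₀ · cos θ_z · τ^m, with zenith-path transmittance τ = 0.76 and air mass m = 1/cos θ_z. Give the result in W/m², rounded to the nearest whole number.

Hour angle H = 15° × (14.25 − 12) = 33.75°.
cos θ_z = sin φ sin δ + cos φ cos δ cos H = (0.7009)(0.2351) + (0.7133)(0.9720)(0.8315) = 0.7413.
Air mass m = 1/cos θ_z = 1/0.7413 = 1.349; τ^m = 0.76^1.349 = 0.6906.
Surface direct beam = 1367 × 0.7413 × 0.6906 = 699.82 W/m².

700 W/m²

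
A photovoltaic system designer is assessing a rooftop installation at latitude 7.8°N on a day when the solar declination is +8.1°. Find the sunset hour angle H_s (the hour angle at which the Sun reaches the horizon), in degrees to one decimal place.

91.1°

The sunset hour angle satisfies cos H_s = −tan φ tan δ = -0.0195, giving H_s = 91.12°.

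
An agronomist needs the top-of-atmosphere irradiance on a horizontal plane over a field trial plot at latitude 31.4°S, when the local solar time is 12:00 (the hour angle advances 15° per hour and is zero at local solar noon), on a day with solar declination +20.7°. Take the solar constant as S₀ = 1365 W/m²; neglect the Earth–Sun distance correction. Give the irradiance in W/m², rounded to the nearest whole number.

838 W/m²

Hour angle H = 15° × (12 − 12) = 0.00°.
cos θ_z = sin(-31.4°) sin(20.7°) + cos(-31.4°) cos(20.7°) cos(0.00°) = -0.1842 + 0.7984 = 0.6142.
Top-of-atmosphere irradiance = S₀ cos θ_z = 1365 × 0.6142 = 838.38 W/m².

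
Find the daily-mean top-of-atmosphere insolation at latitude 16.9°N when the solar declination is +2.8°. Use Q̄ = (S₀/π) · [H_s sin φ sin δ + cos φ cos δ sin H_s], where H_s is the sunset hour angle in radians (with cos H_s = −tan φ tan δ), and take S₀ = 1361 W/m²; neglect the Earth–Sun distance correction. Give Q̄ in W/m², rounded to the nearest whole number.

424 W/m²

The sunset hour angle satisfies cos H_s = −tan φ tan δ = -0.0149, giving H_s = 90.85°. In radians, H_s = 1.5856.
H_s sin φ sin δ = 1.5856 × 0.2907 × 0.0488 = 0.0225.
cos φ cos δ sin H_s = 0.9568 × 0.9988 × 0.9999 = 0.9556.
Q̄ = (1361/π) × (0.0225 + 0.9556) = 433.22 × 0.9781 = 423.73 W/m².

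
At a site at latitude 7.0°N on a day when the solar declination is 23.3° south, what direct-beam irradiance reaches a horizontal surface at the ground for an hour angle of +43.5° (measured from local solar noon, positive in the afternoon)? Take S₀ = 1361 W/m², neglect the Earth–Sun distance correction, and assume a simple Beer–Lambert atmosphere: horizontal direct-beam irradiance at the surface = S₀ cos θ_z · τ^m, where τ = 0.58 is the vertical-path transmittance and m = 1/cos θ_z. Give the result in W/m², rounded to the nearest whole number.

cos θ_z = sin(7.0°) sin(-23.3°) + cos(7.0°) cos(-23.3°) cos(43.50°) = -0.0482 + 0.6613 = 0.6131.
Air mass m = 1/cos θ_z = 1/0.6131 = 1.631; τ^m = 0.58^1.631 = 0.4113.
Surface direct beam = 1361 × 0.6131 × 0.4113 = 343.20 W/m².

343 W/m²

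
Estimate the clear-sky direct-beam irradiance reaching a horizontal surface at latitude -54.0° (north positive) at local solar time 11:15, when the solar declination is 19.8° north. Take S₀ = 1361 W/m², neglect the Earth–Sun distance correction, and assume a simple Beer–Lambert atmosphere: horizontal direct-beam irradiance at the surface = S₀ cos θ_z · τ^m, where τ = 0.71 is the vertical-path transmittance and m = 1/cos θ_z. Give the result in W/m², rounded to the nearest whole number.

102 W/m²

Hour angle H = 15° × (11.25 − 12) = -11.25°.
cos θ_z = sin φ sin δ + cos φ cos δ cos H = (-0.8090)(0.3387) + (0.5878)(0.9409)(0.9808) = 0.2684.
Air mass m = 1/cos θ_z = 1/0.2684 = 3.726; τ^m = 0.71^3.726 = 0.2791.
Surface direct beam = 1361 × 0.2684 × 0.2791 = 101.95 W/m².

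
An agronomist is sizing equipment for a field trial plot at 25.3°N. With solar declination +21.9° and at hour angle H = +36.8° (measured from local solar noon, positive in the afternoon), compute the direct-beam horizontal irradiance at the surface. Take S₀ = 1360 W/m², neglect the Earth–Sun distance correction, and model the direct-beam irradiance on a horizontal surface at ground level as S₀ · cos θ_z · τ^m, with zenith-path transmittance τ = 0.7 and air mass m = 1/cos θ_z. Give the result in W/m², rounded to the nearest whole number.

736 W/m²

cos θ_z = sin φ sin δ + cos φ cos δ cos H = (0.4274)(0.3730) + (0.9041)(0.9278)(0.8007) = 0.8311.
Air mass m = 1/cos θ_z = 1/0.8311 = 1.203; τ^m = 0.7^1.203 = 0.6511.
Surface direct beam = 1360 × 0.8311 × 0.6511 = 735.94 W/m².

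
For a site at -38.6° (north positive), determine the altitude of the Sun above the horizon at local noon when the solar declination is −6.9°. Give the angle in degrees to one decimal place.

58.3°

At local solar noon the hour angle is zero, so the elevation is 90° − |φ − δ| = 90° − |-38.6° − (-6.9°)| = 90° − 31.7° = 58.3°.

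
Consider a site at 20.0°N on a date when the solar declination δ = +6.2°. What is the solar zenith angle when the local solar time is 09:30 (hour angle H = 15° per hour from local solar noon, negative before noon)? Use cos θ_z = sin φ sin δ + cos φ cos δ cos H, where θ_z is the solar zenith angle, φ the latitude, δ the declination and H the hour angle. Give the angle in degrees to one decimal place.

38.9°

Hour angle H = 15° × (9.5 − 12) = -37.50°.
cos θ_z = sin(20.0°) sin(6.2°) + cos(20.0°) cos(6.2°) cos(-37.50°) = 0.0369 + 0.7411 = 0.7780.
θ_z = arccos(0.7780) = 38.92°.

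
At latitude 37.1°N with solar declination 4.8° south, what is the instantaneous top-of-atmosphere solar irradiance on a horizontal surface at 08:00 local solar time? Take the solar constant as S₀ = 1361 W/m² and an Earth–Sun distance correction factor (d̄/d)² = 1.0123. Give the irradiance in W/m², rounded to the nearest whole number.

Hour angle H = 15° × (8 − 12) = -60.00°.
cos θ_z = sin φ sin δ + cos φ cos δ cos H = (0.6032)(-0.0837) + (0.7976)(0.9965)(0.5000) = 0.3469.
Top-of-atmosphere irradiance = S₀ (d̄/d)² cos θ_z = 1361 × 1.0123 × 0.3469 = 477.94 W/m².

478 W/m²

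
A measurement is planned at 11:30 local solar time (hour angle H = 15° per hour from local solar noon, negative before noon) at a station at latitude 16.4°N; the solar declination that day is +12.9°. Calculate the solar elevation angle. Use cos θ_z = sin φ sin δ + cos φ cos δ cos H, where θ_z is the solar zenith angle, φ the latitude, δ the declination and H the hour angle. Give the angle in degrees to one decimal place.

Hour angle H = 15° × (11.5 − 12) = -7.50°.
With φ = 16.4°, δ = 12.9°, H = -7.50°: sin φ sin δ = 0.0630, cos φ cos δ cos H = 0.9271, so cos θ_z = 0.9901.
θ_z = arccos(0.9901) = 8.07°, so the elevation is 90° − 8.07° = 81.93°.

81.9°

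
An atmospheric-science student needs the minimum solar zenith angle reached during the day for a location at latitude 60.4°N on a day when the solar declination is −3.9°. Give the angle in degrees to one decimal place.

64.3°

At local solar noon the hour angle is zero, so the zenith angle is |φ − δ| = |60.4° − (-3.9°)| = 64.3°.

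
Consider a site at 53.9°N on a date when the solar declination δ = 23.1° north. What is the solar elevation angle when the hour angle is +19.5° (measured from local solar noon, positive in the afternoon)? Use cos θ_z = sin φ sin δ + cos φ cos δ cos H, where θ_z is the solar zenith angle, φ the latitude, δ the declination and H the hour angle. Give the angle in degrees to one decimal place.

55.9°

cos θ_z = sin φ sin δ + cos φ cos δ cos H = (0.8080)(0.3923) + (0.5892)(0.9198)(0.9426) = 0.8278.
θ_z = arccos(0.8278) = 34.13°, so the elevation is 90° − 34.13° = 55.87°.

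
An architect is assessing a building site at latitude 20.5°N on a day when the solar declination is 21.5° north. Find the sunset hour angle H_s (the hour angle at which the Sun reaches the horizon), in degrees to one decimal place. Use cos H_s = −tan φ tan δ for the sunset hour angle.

The sunset hour angle satisfies cos H_s = −tan φ tan δ = -0.1473, giving H_s = 98.47°.

98.5°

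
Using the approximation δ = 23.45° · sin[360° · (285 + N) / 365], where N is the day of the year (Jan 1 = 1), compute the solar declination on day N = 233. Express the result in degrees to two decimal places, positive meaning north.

360 × (285 + 233) / 365 = 510.904°; sin(510.904°) = 0.4863.
δ = 23.45 × 0.4863 = 11.404° ≈ +11.40°.

+11.40°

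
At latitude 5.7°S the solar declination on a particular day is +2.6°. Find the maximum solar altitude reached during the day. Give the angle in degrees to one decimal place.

At local solar noon the hour angle is zero, so the elevation is 90° − |φ − δ| = 90° − |-5.7° − (2.6°)| = 90° − 8.3° = 81.7°.

81.7°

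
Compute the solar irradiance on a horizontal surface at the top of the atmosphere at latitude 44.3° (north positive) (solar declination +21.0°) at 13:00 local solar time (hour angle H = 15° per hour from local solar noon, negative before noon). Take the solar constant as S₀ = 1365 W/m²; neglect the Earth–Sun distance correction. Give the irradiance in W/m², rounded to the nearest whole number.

Hour angle H = 15° × (13 − 12) = 15.00°.
cos θ_z = sin(44.3°) sin(21.0°) + cos(44.3°) cos(21.0°) cos(15.00°) = 0.2503 + 0.6454 = 0.8957.
Top-of-atmosphere irradiance = S₀ cos θ_z = 1365 × 0.8957 = 1222.63 W/m².

1223 W/m²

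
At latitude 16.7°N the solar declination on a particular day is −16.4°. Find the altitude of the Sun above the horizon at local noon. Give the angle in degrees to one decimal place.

56.9°

At local solar noon the hour angle is zero, so the elevation is 90° − |φ − δ| = 90° − |16.7° − (-16.4°)| = 90° − 33.1° = 56.9°.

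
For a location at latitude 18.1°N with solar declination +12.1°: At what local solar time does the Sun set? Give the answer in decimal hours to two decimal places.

cos H_s = −tan(18.1°) · tan(12.1°) = -0.0701, so H_s = arccos(-0.0701) = 94.02°.
Sunset is at 12 + H_s/15 = 12 + 6.268 = 18.268 h local solar time.

18.27 h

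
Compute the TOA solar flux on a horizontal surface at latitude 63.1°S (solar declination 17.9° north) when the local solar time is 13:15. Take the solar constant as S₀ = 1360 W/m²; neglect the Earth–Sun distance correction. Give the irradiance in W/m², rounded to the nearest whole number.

182 W/m²

Hour angle H = 15° × (13.25 − 12) = 18.75°.
cos θ_z = sin(-63.1°) sin(17.9°) + cos(-63.1°) cos(17.9°) cos(18.75°) = -0.2741 + 0.4077 = 0.1336.
Top-of-atmosphere irradiance = S₀ cos θ_z = 1360 × 0.1336 = 181.70 W/m².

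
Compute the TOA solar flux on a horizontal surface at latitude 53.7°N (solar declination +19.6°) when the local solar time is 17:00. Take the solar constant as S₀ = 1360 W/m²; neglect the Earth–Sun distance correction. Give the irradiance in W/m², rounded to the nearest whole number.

Hour angle H = 15° × (17 − 12) = 75.00°.
With φ = 53.7°, δ = 19.6°, H = 75.00°: sin φ sin δ = 0.2703, cos φ cos δ cos H = 0.1443, so cos θ_z = 0.4146.
Top-of-atmosphere irradiance = S₀ cos θ_z = 1360 × 0.4146 = 563.86 W/m².

564 W/m²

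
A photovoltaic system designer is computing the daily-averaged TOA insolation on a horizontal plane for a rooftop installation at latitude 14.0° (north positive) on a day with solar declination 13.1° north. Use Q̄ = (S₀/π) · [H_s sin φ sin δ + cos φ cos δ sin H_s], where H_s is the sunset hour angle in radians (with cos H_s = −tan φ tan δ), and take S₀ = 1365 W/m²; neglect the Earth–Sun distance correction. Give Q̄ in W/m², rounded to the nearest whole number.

−tan φ tan δ = −(0.2493)(0.2327) = -0.0580; H_s = arccos(-0.0580) = 93.33°. In radians, H_s = 1.6289.
H_s sin φ sin δ = 1.6289 × 0.2419 × 0.2267 = 0.0893.
cos φ cos δ sin H_s = 0.9703 × 0.9740 × 0.9983 = 0.9435.
Q̄ = (1365/π) × (0.0893 + 0.9435) = 434.49 × 1.0328 = 448.74 W/m².

449 W/m²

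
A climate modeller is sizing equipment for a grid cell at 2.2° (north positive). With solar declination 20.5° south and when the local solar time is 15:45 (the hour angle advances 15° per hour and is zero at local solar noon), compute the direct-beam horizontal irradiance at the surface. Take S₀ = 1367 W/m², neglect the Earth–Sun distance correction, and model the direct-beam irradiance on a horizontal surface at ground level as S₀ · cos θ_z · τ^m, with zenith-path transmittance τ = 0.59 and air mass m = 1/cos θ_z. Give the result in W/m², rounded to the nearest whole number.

Hour angle H = 15° × (15.75 − 12) = 56.25°.
cos θ_z = sin(2.2°) sin(-20.5°) + cos(2.2°) cos(-20.5°) cos(56.25°) = -0.0134 + 0.5200 = 0.5066.
Air mass m = 1/cos θ_z = 1/0.5066 = 1.974; τ^m = 0.59^1.974 = 0.3529.
Surface direct beam = 1367 × 0.5066 × 0.3529 = 244.39 W/m².

244 W/m²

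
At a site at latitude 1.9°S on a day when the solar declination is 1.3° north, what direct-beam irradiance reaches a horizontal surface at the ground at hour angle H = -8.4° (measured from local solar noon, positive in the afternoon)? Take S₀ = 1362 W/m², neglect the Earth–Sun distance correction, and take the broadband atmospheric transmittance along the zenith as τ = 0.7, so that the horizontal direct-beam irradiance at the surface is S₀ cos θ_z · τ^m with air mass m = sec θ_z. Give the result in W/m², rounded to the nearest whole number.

cos θ_z = sin(-1.9°) sin(1.3°) + cos(-1.9°) cos(1.3°) cos(-8.40°) = -0.0008 + 0.9885 = 0.9877.
Air mass m = 1/cos θ_z = 1/0.9877 = 1.012; τ^m = 0.7^1.012 = 0.6970.
Surface direct beam = 1362 × 0.9877 × 0.6970 = 937.64 W/m².

938 W/m²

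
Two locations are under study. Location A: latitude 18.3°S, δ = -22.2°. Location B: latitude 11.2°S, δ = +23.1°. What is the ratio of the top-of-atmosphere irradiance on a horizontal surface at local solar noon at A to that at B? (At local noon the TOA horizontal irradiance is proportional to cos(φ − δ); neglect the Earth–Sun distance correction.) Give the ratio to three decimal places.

1.208

A: cos θ_z = cos(-18.3° − (-22.2°)) = 0.9977.
B: cos θ_z = cos(-11.2° − (23.1°)) = 0.8261.
Ratio A/B = 0.9977 / 0.8261 = 1.2077.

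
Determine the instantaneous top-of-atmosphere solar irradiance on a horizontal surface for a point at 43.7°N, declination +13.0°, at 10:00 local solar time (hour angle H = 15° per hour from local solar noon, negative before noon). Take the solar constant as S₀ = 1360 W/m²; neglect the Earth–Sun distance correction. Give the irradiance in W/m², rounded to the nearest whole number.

Hour angle H = 15° × (10 − 12) = -30.00°.
cos θ_z = sin(43.7°) sin(13.0°) + cos(43.7°) cos(13.0°) cos(-30.00°) = 0.1554 + 0.6101 = 0.7655.
Top-of-atmosphere irradiance = S₀ cos θ_z = 1360 × 0.7655 = 1041.08 W/m².

1041 W/m²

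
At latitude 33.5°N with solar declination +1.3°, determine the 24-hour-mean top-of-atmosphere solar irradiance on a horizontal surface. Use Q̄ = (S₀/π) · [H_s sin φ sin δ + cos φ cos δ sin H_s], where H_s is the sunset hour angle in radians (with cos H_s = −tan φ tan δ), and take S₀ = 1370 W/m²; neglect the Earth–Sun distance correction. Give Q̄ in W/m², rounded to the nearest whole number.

−tan φ tan δ = −(0.6619)(0.0227) = -0.0150; H_s = arccos(-0.0150) = 90.86°. In radians, H_s = 1.5858.
H_s sin φ sin δ = 1.5858 × 0.5519 × 0.0227 = 0.0199.
cos φ cos δ sin H_s = 0.8339 × 0.9997 × 0.9999 = 0.8336.
Q̄ = (1370/π) × (0.0199 + 0.8336) = 436.08 × 0.8535 = 372.19 W/m².

372 W/m²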